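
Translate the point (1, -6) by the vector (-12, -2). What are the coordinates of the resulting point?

Translation by (-12, -2) (homogeneous matrix [[1, 0, -12], [0, 1, -2], [0, 0, 1]]):
x' = 1 + -12 = -11
y' = -6 + -2 = -8
Result: (-11, -8)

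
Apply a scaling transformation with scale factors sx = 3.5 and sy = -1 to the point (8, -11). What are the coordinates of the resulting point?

Scaling matrix:
[[3.50, 0], [0, -1]]
Result: (8 × 3.5, -11 × -1) = (28, 11)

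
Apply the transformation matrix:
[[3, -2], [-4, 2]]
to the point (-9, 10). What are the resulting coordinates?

Matrix multiplication:
[[3, -2], [-4, 2]] × [-9, 10]ᵀ
= [(3)(-9) + (-2)(10), (-4)(-9) + (2)(10)]ᵀ
= [-47, 56]ᵀ
Result: (-47, 56)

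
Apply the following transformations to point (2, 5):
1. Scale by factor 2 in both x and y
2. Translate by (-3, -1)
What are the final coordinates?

Step 1: Scale (2, 5) by 2 → (4, 10)
Step 2: Translate by (-3, -1) → (1, 9)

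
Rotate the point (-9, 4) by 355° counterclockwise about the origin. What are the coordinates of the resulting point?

Rotation matrix for 355°: [[cos 355°, -sin 355°], [sin 355°, cos 355°]] ≈ [[0.996195, 0.087156], [-0.087156, 0.996195]]
[[0.996195, 0.087156], [-0.087156, 0.996195]] × [-9, 4]ᵀ ≈ [-8.6171, 4.7692]ᵀ
Result: (-8.6171, 4.7692)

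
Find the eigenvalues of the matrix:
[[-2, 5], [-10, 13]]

Characteristic equation: det(A - λI) = 0
λ² - (trace)λ + (det) = 0
trace = -2 + 13 = 11, det = (-2)(13) - (5)(-10) = 24
λ² - (11)λ + (24) = 0
λ = (11 ± √((11)² - 4·(24))) / 2 = (11 ± √25) / 2
Solving: λ = 3, 8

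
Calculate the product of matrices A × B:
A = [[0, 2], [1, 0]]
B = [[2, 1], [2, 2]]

Matrix multiplication:
C[0][0] = 0×2 + 2×2 = 4
C[0][1] = 0×1 + 2×2 = 4
C[1][0] = 1×2 + 0×2 = 2
C[1][1] = 1×1 + 0×2 = 1
Result: [[4, 4], [2, 1]]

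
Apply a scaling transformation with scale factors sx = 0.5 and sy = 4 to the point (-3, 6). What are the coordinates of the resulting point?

Scaling matrix:
[[0.50, 0], [0, 4]]
Result: (-3 × 0.5, 6 × 4) = (-1.5, 24)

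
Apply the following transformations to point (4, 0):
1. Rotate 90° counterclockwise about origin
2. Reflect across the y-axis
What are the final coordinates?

Step 1: Rotate 90° → (0, 4)
Step 2: Reflect across y-axis → (0, 4)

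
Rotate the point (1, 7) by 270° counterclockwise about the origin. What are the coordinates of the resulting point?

Rotation matrix for 270°: [[cos 270°, -sin 270°], [sin 270°, cos 270°]] = [[0, 1], [-1, 0]]
[[0, 1], [-1, 0]] × [1, 7]ᵀ = [7, -1]ᵀ
Result: (7, -1)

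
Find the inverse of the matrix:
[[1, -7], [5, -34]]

For [[a,b],[c,d]], inverse = (1/det)·[[d,-b],[-c,a]]
det = (1)(-34) - (-7)(5) = -34 - -35 = 1
Inverse = [[-34, 7], [-5, 1]]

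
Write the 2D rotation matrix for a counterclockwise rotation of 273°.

Rotation matrix formula: [[cos θ, -sin θ], [sin θ, cos θ]]
For θ = 273°:
cos(273°) = 0.0523
sin(273°) = -0.9986
Result: [[0.0523, 0.9986], [-0.9986, 0.0523]]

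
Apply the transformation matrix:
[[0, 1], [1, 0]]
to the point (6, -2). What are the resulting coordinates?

Matrix multiplication:
[[0, 1], [1, 0]] × [6, -2]ᵀ
= [(0)(6) + (1)(-2), (1)(6) + (0)(-2)]ᵀ
= [-2, 6]ᵀ
Result: (-2, 6)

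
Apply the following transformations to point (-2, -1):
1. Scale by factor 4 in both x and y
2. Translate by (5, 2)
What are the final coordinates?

Step 1: Scale (-2, -1) by 4 → (-8, -4)
Step 2: Translate by (5, 2) → (-3, -2)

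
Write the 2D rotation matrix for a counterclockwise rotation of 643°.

Rotation matrix formula: [[cos θ, -sin θ], [sin θ, cos θ]]
For θ = 643°:
cos(643°) = 0.2250
sin(643°) = -0.9744
Result: [[0.2250, 0.9744], [-0.9744, 0.2250]]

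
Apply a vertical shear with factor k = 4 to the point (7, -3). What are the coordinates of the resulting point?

Shear matrix for vertical shear with factor k = 4:
[[1, 0], [4, 1]]
Result: (7, -3) → (7, 25)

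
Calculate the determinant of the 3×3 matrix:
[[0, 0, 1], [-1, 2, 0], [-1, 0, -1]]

Expansion along first row:
det = 0·det([[2,0],[0,-1]]) - 0·det([[-1,0],[-1,-1]]) + 1·det([[-1,2],[-1,0]])
    = 0·(2·-1 - 0·0) - 0·(-1·-1 - 0·-1) + 1·(-1·0 - 2·-1)
    = 0·-2 - 0·1 + 1·2
    = 0 + 0 + 2 = 2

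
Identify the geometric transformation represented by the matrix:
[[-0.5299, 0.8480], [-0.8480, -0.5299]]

This matrix represents: rotation by 238° counterclockwise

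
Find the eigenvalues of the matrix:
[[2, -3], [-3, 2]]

Characteristic equation: det(A - λI) = 0
λ² - (trace)λ + (det) = 0
trace = 2 + 2 = 4, det = (2)(2) - (-3)(-3) = -5
λ² - (4)λ + (-5) = 0
λ = (4 ± √((4)² - 4·(-5))) / 2 = (4 ± √36) / 2
Solving: λ = -1, 5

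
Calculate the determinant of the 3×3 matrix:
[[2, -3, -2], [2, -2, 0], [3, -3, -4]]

Expansion along first row:
det = 2·det([[-2,0],[-3,-4]]) - -3·det([[2,0],[3,-4]]) + -2·det([[2,-2],[3,-3]])
    = 2·(-2·-4 - 0·-3) - -3·(2·-4 - 0·3) + -2·(2·-3 - -2·3)
    = 2·8 - -3·-8 + -2·0
    = 16 + -24 + 0 = -8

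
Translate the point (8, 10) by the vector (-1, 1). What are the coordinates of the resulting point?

Translation by (-1, 1) (homogeneous matrix [[1, 0, -1], [0, 1, 1], [0, 0, 1]]):
x' = 8 + -1 = 7
y' = 10 + 1 = 11
Result: (7, 11)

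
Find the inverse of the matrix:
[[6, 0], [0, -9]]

For [[a,b],[c,d]], inverse = (1/det)·[[d,-b],[-c,a]]
det = (6)(-9) - (0)(0) = -54 - 0 = -54
Inverse = (1/-54)·[[-9, 0], [0, 6]]
= [[1/6, 0], [0, -1/9]]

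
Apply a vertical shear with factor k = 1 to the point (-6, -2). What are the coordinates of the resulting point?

Shear matrix for vertical shear with factor k = 1:
[[1, 0], [1, 1]]
Result: (-6, -2) → (-6, -8)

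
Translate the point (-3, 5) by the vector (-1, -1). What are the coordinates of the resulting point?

Translation by (-1, -1) (homogeneous matrix [[1, 0, -1], [0, 1, -1], [0, 0, 1]]):
x' = -3 + -1 = -4
y' = 5 + -1 = 4
Result: (-4, 4)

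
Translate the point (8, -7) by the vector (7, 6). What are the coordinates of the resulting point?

Translation by (7, 6) (homogeneous matrix [[1, 0, 7], [0, 1, 6], [0, 0, 1]]):
x' = 8 + 7 = 15
y' = -7 + 6 = -1
Result: (15, -1)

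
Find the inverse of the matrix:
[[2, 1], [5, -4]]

For [[a,b],[c,d]], inverse = (1/det)·[[d,-b],[-c,a]]
det = (2)(-4) - (1)(5) = -8 - 5 = -13
Inverse = (1/-13)·[[-4, -1], [-5, 2]]
= [[4/13, 1/13], [5/13, -2/13]]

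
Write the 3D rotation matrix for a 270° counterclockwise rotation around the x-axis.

Rotation matrix for counterclockwise 270° around x-axis:
cos(270°) = 0, sin(270°) = -1
Result: [[1, 0, 0], [0, 0, 1], [0, -1, 0]]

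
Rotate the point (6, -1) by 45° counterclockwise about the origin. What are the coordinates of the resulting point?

Rotation matrix for 45°: [[cos 45°, -sin 45°], [sin 45°, cos 45°]] ≈ [[0.707107, -0.707107], [0.707107, 0.707107]]
[[0.707107, -0.707107], [0.707107, 0.707107]] × [6, -1]ᵀ ≈ [4.9497, 3.5355]ᵀ
Result: (4.9497, 3.5355)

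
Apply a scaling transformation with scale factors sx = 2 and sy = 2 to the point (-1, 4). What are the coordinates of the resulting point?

Scaling matrix:
[[2, 0], [0, 2]]
Result: (-1 × 2, 4 × 2) = (-2, 8)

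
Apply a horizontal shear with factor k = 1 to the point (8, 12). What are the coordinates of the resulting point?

Shear matrix for horizontal shear with factor k = 1:
[[1, 1], [0, 1]]
Result: (8, 12) → (20, 12)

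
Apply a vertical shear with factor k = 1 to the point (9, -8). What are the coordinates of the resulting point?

Shear matrix for vertical shear with factor k = 1:
[[1, 0], [1, 1]]
Result: (9, -8) → (9, 1)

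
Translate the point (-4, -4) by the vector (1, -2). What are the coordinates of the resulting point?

Translation by (1, -2) (homogeneous matrix [[1, 0, 1], [0, 1, -2], [0, 0, 1]]):
x' = -4 + 1 = -3
y' = -4 + -2 = -6
Result: (-3, -6)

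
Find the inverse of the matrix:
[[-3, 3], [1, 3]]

For [[a,b],[c,d]], inverse = (1/det)·[[d,-b],[-c,a]]
det = (-3)(3) - (3)(1) = -9 - 3 = -12
Inverse = (1/-12)·[[3, -3], [-1, -3]]
= [[-1/4, 1/4], [1/12, 1/4]]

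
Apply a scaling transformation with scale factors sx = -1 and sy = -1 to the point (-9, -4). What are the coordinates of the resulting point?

Scaling matrix:
[[-1, 0], [0, -1]]
Result: (-9 × -1, -4 × -1) = (9, 4)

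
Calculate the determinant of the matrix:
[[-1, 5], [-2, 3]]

For a 2×2 matrix [[a, b], [c, d]], det = ad - bc
det = (-1)(3) - (5)(-2) = -3 - -10 = 7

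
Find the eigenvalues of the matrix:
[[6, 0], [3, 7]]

Characteristic equation: det(A - λI) = 0
λ² - (trace)λ + (det) = 0
trace = 6 + 7 = 13, det = (6)(7) - (0)(3) = 42
λ² - (13)λ + (42) = 0
λ = (13 ± √((13)² - 4·(42))) / 2 = (13 ± √1) / 2
Solving: λ = 6, 7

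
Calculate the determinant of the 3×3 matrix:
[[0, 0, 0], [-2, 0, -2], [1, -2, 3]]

Expansion along first row:
det = 0·det([[0,-2],[-2,3]]) - 0·det([[-2,-2],[1,3]]) + 0·det([[-2,0],[1,-2]])
    = 0·(0·3 - -2·-2) - 0·(-2·3 - -2·1) + 0·(-2·-2 - 0·1)
    = 0·-4 - 0·-4 + 0·4
    = 0 + 0 + 0 = 0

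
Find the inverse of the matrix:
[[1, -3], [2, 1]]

For [[a,b],[c,d]], inverse = (1/det)·[[d,-b],[-c,a]]
det = (1)(1) - (-3)(2) = 1 - -6 = 7
Inverse = (1/7)·[[1, 3], [-2, 1]]
= [[1/7, 3/7], [-2/7, 1/7]]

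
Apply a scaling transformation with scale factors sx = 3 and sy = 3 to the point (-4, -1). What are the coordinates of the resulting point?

Scaling matrix:
[[3, 0], [0, 3]]
Result: (-4 × 3, -1 × 3) = (-12, -3)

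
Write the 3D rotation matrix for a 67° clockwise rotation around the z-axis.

Rotation matrix for clockwise 67° around z-axis:
A clockwise rotation by 67° is a counterclockwise rotation by -67°.
cos(-67°) = 0.3907, sin(-67°) = -0.9205
Result: [[0.3907, 0.9205, 0], [-0.9205, 0.3907, 0], [0, 0, 1]]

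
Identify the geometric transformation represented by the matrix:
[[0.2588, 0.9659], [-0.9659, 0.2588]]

This matrix represents: rotation by 285° counterclockwise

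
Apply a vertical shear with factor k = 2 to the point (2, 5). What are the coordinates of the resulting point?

Shear matrix for vertical shear with factor k = 2:
[[1, 0], [2, 1]]
Result: (2, 5) → (2, 9)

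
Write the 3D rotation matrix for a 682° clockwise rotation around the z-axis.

Rotation matrix for clockwise 682° around z-axis:
A clockwise rotation by 682° is a counterclockwise rotation by -682°.
cos(-682°) = 0.7880, sin(-682°) = 0.6157
Result: [[0.7880, -0.6157, 0], [0.6157, 0.7880, 0], [0, 0, 1]]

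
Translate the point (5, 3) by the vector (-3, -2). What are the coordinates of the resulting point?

Translation by (-3, -2) (homogeneous matrix [[1, 0, -3], [0, 1, -2], [0, 0, 1]]):
x' = 5 + -3 = 2
y' = 3 + -2 = 1
Result: (2, 1)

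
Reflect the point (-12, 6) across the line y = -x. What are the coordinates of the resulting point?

Reflection across line y = -x: (-12, 6) → (-6, 12)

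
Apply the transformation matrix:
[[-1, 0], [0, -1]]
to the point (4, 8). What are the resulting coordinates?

Matrix multiplication:
[[-1, 0], [0, -1]] × [4, 8]ᵀ
= [(-1)(4) + (0)(8), (0)(4) + (-1)(8)]ᵀ
= [-4, -8]ᵀ
Result: (-4, -8)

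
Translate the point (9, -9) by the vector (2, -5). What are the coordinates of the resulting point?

Translation by (2, -5) (homogeneous matrix [[1, 0, 2], [0, 1, -5], [0, 0, 1]]):
x' = 9 + 2 = 11
y' = -9 + -5 = -14
Result: (11, -14)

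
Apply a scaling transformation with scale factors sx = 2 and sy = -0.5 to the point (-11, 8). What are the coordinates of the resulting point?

Scaling matrix:
[[2, 0], [0, -0.50]]
Result: (-11 × 2, 8 × -0.5) = (-22, -4)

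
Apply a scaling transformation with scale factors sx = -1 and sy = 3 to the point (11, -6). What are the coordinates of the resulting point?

Scaling matrix:
[[-1, 0], [0, 3]]
Result: (11 × -1, -6 × 3) = (-11, -18)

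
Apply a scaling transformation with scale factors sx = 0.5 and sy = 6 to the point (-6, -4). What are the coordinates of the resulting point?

Scaling matrix:
[[0.50, 0], [0, 6]]
Result: (-6 × 0.5, -4 × 6) = (-3, -24)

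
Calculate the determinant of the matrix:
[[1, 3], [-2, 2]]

For a 2×2 matrix [[a, b], [c, d]], det = ad - bc
det = (1)(2) - (3)(-2) = 2 - -6 = 8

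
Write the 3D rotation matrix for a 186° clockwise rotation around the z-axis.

Rotation matrix for clockwise 186° around z-axis:
A clockwise rotation by 186° is a counterclockwise rotation by -186°.
cos(-186°) = -0.9945, sin(-186°) = 0.1045
Result: [[-0.9945, -0.1045, 0], [0.1045, -0.9945, 0], [0, 0, 1]]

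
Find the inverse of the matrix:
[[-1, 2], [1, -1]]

For [[a,b],[c,d]], inverse = (1/det)·[[d,-b],[-c,a]]
det = (-1)(-1) - (2)(1) = 1 - 2 = -1
Inverse = (1/-1)·[[-1, -2], [-1, -1]]
= [[1, 2], [1, 1]]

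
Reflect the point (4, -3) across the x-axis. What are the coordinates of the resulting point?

Reflection across x-axis: (4, -3) → (4, 3)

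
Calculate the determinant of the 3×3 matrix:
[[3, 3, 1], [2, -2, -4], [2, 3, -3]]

Expansion along first row:
det = 3·det([[-2,-4],[3,-3]]) - 3·det([[2,-4],[2,-3]]) + 1·det([[2,-2],[2,3]])
    = 3·(-2·-3 - -4·3) - 3·(2·-3 - -4·2) + 1·(2·3 - -2·2)
    = 3·18 - 3·2 + 1·10
    = 54 + -6 + 10 = 58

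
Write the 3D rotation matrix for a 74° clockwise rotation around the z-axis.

Rotation matrix for clockwise 74° around z-axis:
A clockwise rotation by 74° is a counterclockwise rotation by -74°.
cos(-74°) = 0.2756, sin(-74°) = -0.9613
Result: [[0.2756, 0.9613, 0], [-0.9613, 0.2756, 0], [0, 0, 1]]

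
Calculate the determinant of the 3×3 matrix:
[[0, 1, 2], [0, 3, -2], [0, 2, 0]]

Expansion along first row:
det = 0·det([[3,-2],[2,0]]) - 1·det([[0,-2],[0,0]]) + 2·det([[0,3],[0,2]])
    = 0·(3·0 - -2·2) - 1·(0·0 - -2·0) + 2·(0·2 - 3·0)
    = 0·4 - 1·0 + 2·0
    = 0 + 0 + 0 = 0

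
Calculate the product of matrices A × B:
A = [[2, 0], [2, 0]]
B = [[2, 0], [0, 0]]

Matrix multiplication:
C[0][0] = 2×2 + 0×0 = 4
C[0][1] = 2×0 + 0×0 = 0
C[1][0] = 2×2 + 0×0 = 4
C[1][1] = 2×0 + 0×0 = 0
Result: [[4, 0], [4, 0]]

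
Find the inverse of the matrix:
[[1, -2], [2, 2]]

For [[a,b],[c,d]], inverse = (1/det)·[[d,-b],[-c,a]]
det = (1)(2) - (-2)(2) = 2 - -4 = 6
Inverse = (1/6)·[[2, 2], [-2, 1]]
= [[1/3, 1/3], [-1/3, 1/6]]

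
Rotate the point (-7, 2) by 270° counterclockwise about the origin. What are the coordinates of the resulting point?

Rotation matrix for 270°: [[cos 270°, -sin 270°], [sin 270°, cos 270°]] = [[0, 1], [-1, 0]]
[[0, 1], [-1, 0]] × [-7, 2]ᵀ = [2, 7]ᵀ
Result: (2, 7)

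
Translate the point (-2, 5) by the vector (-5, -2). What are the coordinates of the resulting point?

Translation by (-5, -2) (homogeneous matrix [[1, 0, -5], [0, 1, -2], [0, 0, 1]]):
x' = -2 + -5 = -7
y' = 5 + -2 = 3
Result: (-7, 3)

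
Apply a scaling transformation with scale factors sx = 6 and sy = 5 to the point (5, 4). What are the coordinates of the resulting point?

Scaling matrix:
[[6, 0], [0, 5]]
Result: (5 × 6, 4 × 5) = (30, 20)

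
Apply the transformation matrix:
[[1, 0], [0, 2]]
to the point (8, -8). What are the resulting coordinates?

Matrix multiplication:
[[1, 0], [0, 2]] × [8, -8]ᵀ
= [(1)(8) + (0)(-8), (0)(8) + (2)(-8)]ᵀ
= [8, -16]ᵀ
Result: (8, -16)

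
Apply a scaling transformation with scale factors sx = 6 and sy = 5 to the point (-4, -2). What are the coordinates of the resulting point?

Scaling matrix:
[[6, 0], [0, 5]]
Result: (-4 × 6, -2 × 5) = (-24, -10)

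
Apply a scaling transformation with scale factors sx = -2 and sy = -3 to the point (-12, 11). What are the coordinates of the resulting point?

Scaling matrix:
[[-2, 0], [0, -3]]
Result: (-12 × -2, 11 × -3) = (24, -33)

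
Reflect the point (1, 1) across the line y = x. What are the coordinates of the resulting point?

Reflection across line y = x: (1, 1) → (1, 1)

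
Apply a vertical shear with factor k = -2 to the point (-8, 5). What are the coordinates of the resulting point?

Shear matrix for vertical shear with factor k = -2:
[[1, 0], [-2, 1]]
Result: (-8, 5) → (-8, 21)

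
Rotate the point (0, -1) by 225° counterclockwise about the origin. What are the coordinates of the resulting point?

Rotation matrix for 225°: [[cos 225°, -sin 225°], [sin 225°, cos 225°]] ≈ [[-0.707107, 0.707107], [-0.707107, -0.707107]]
[[-0.707107, 0.707107], [-0.707107, -0.707107]] × [0, -1]ᵀ ≈ [-0.7071, 0.7071]ᵀ
Result: (-0.7071, 0.7071)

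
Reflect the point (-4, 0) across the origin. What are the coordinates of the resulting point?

Reflection across origin: (-4, 0) → (4, 0)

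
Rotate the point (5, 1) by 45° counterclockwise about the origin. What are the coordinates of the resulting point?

Rotation matrix for 45°: [[cos 45°, -sin 45°], [sin 45°, cos 45°]] ≈ [[0.707107, -0.707107], [0.707107, 0.707107]]
[[0.707107, -0.707107], [0.707107, 0.707107]] × [5, 1]ᵀ ≈ [2.8284, 4.2426]ᵀ
Result: (2.8284, 4.2426)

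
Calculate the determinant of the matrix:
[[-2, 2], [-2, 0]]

For a 2×2 matrix [[a, b], [c, d]], det = ad - bc
det = (-2)(0) - (2)(-2) = 0 - -4 = 4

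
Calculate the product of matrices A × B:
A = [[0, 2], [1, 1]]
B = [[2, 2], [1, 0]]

Matrix multiplication:
C[0][0] = 0×2 + 2×1 = 2
C[0][1] = 0×2 + 2×0 = 0
C[1][0] = 1×2 + 1×1 = 3
C[1][1] = 1×2 + 1×0 = 2
Result: [[2, 0], [3, 2]]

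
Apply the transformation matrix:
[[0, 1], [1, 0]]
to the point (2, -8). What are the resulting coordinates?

Matrix multiplication:
[[0, 1], [1, 0]] × [2, -8]ᵀ
= [(0)(2) + (1)(-8), (1)(2) + (0)(-8)]ᵀ
= [-8, 2]ᵀ
Result: (-8, 2)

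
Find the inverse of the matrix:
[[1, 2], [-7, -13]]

For [[a,b],[c,d]], inverse = (1/det)·[[d,-b],[-c,a]]
det = (1)(-13) - (2)(-7) = -13 - -14 = 1
Inverse = [[-13, -2], [7, 1]]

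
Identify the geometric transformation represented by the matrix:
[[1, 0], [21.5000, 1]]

This matrix represents: vertical shear with factor 21.5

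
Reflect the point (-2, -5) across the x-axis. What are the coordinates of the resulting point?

Reflection across x-axis: (-2, -5) → (-2, 5)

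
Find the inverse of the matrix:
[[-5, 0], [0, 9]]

For [[a,b],[c,d]], inverse = (1/det)·[[d,-b],[-c,a]]
det = (-5)(9) - (0)(0) = -45 - 0 = -45
Inverse = (1/-45)·[[9, 0], [0, -5]]
= [[-1/5, 0], [0, 1/9]]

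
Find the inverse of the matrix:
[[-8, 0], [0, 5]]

For [[a,b],[c,d]], inverse = (1/det)·[[d,-b],[-c,a]]
det = (-8)(5) - (0)(0) = -40 - 0 = -40
Inverse = (1/-40)·[[5, 0], [0, -8]]
= [[-1/8, 0], [0, 1/5]]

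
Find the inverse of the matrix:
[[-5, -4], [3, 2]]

For [[a,b],[c,d]], inverse = (1/det)·[[d,-b],[-c,a]]
det = (-5)(2) - (-4)(3) = -10 - -12 = 2
Inverse = (1/2)·[[2, 4], [-3, -5]]
= [[1, 2], [-3/2, -5/2]]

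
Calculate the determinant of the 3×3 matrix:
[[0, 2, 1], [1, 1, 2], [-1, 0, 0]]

Expansion along first row:
det = 0·det([[1,2],[0,0]]) - 2·det([[1,2],[-1,0]]) + 1·det([[1,1],[-1,0]])
    = 0·(1·0 - 2·0) - 2·(1·0 - 2·-1) + 1·(1·0 - 1·-1)
    = 0·0 - 2·2 + 1·1
    = 0 + -4 + 1 = -3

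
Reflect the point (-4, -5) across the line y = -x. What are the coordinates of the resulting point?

Reflection across line y = -x: (-4, -5) → (5, 4)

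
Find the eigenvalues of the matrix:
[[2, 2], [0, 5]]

Characteristic equation: det(A - λI) = 0
λ² - (trace)λ + (det) = 0
trace = 2 + 5 = 7, det = (2)(5) - (2)(0) = 10
λ² - (7)λ + (10) = 0
λ = (7 ± √((7)² - 4·(10))) / 2 = (7 ± √9) / 2
Solving: λ = 2, 5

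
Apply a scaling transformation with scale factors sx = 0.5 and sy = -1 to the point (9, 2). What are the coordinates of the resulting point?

Scaling matrix:
[[0.50, 0], [0, -1]]
Result: (9 × 0.5, 2 × -1) = (4.5, -2)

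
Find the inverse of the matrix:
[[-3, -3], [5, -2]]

For [[a,b],[c,d]], inverse = (1/det)·[[d,-b],[-c,a]]
det = (-3)(-2) - (-3)(5) = 6 - -15 = 21
Inverse = (1/21)·[[-2, 3], [-5, -3]]
= [[-2/21, 1/7], [-5/21, -1/7]]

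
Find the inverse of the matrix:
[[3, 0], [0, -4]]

For [[a,b],[c,d]], inverse = (1/det)·[[d,-b],[-c,a]]
det = (3)(-4) - (0)(0) = -12 - 0 = -12
Inverse = (1/-12)·[[-4, 0], [0, 3]]
= [[1/3, 0], [0, -1/4]]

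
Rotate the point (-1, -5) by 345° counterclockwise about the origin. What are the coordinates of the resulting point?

Rotation matrix for 345°: [[cos 345°, -sin 345°], [sin 345°, cos 345°]] ≈ [[0.965926, 0.258819], [-0.258819, 0.965926]]
[[0.965926, 0.258819], [-0.258819, 0.965926]] × [-1, -5]ᵀ ≈ [-2.2600, -4.5708]ᵀ
Result: (-2.2600, -4.5708)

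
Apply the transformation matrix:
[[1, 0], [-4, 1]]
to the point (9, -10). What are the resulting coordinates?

Matrix multiplication:
[[1, 0], [-4, 1]] × [9, -10]ᵀ
= [(1)(9) + (0)(-10), (-4)(9) + (1)(-10)]ᵀ
= [9, -46]ᵀ
Result: (9, -46)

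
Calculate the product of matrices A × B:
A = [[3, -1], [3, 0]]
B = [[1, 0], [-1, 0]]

Matrix multiplication:
C[0][0] = 3×1 + -1×-1 = 4
C[0][1] = 3×0 + -1×0 = 0
C[1][0] = 3×1 + 0×-1 = 3
C[1][1] = 3×0 + 0×0 = 0
Result: [[4, 0], [3, 0]]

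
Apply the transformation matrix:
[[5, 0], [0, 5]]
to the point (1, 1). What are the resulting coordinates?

Matrix multiplication:
[[5, 0], [0, 5]] × [1, 1]ᵀ
= [(5)(1) + (0)(1), (0)(1) + (5)(1)]ᵀ
= [5, 5]ᵀ
Result: (5, 5)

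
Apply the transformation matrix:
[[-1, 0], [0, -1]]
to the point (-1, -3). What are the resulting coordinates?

Matrix multiplication:
[[-1, 0], [0, -1]] × [-1, -3]ᵀ
= [(-1)(-1) + (0)(-3), (0)(-1) + (-1)(-3)]ᵀ
= [1, 3]ᵀ
Result: (1, 3)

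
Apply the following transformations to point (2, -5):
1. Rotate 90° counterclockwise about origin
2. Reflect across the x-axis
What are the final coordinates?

Step 1: Rotate 90° → (5, 2)
Step 2: Reflect across x-axis → (5, -2)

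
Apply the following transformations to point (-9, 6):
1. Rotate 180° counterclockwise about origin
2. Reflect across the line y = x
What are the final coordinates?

Step 1: Rotate 180° → (9, -6)
Step 2: Reflect across line y = x → (-6, 9)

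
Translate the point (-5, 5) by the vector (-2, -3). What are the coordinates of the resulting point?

Translation by (-2, -3) (homogeneous matrix [[1, 0, -2], [0, 1, -3], [0, 0, 1]]):
x' = -5 + -2 = -7
y' = 5 + -3 = 2
Result: (-7, 2)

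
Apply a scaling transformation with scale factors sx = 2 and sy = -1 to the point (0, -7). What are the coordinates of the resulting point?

Scaling matrix:
[[2, 0], [0, -1]]
Result: (0 × 2, -7 × -1) = (0, 7)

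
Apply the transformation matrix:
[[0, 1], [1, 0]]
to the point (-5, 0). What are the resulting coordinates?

Matrix multiplication:
[[0, 1], [1, 0]] × [-5, 0]ᵀ
= [(0)(-5) + (1)(0), (1)(-5) + (0)(0)]ᵀ
= [0, -5]ᵀ
Result: (0, -5)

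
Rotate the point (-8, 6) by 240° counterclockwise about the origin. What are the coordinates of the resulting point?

Rotation matrix for 240°: [[cos 240°, -sin 240°], [sin 240°, cos 240°]] ≈ [[-0.500000, 0.866025], [-0.866025, -0.500000]]
[[-0.500000, 0.866025], [-0.866025, -0.500000]] × [-8, 6]ᵀ ≈ [9.1962, 3.9282]ᵀ
Result: (9.1962, 3.9282)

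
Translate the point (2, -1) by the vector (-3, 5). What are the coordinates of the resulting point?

Translation by (-3, 5) (homogeneous matrix [[1, 0, -3], [0, 1, 5], [0, 0, 1]]):
x' = 2 + -3 = -1
y' = -1 + 5 = 4
Result: (-1, 4)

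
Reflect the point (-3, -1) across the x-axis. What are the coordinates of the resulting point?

Reflection across x-axis: (-3, -1) → (-3, 1)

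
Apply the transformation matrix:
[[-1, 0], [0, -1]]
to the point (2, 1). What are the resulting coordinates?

Matrix multiplication:
[[-1, 0], [0, -1]] × [2, 1]ᵀ
= [(-1)(2) + (0)(1), (0)(2) + (-1)(1)]ᵀ
= [-2, -1]ᵀ
Result: (-2, -1)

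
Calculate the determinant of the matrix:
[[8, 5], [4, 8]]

For a 2×2 matrix [[a, b], [c, d]], det = ad - bc
det = (8)(8) - (5)(4) = 64 - 20 = 44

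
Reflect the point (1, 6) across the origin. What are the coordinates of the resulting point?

Reflection across origin: (1, 6) → (-1, -6)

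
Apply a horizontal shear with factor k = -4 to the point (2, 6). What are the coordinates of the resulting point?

Shear matrix for horizontal shear with factor k = -4:
[[1, -4], [0, 1]]
Result: (2, 6) → (-22, 6)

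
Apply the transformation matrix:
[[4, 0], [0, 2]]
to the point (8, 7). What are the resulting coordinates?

Matrix multiplication:
[[4, 0], [0, 2]] × [8, 7]ᵀ
= [(4)(8) + (0)(7), (0)(8) + (2)(7)]ᵀ
= [32, 14]ᵀ
Result: (32, 14)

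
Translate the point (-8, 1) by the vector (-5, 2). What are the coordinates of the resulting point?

Translation by (-5, 2) (homogeneous matrix [[1, 0, -5], [0, 1, 2], [0, 0, 1]]):
x' = -8 + -5 = -13
y' = 1 + 2 = 3
Result: (-13, 3)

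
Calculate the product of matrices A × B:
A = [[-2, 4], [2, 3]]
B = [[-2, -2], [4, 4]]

Matrix multiplication:
C[0][0] = -2×-2 + 4×4 = 20
C[0][1] = -2×-2 + 4×4 = 20
C[1][0] = 2×-2 + 3×4 = 8
C[1][1] = 2×-2 + 3×4 = 8
Result: [[20, 20], [8, 8]]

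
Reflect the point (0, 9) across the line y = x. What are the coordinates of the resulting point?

Reflection across line y = x: (0, 9) → (9, 0)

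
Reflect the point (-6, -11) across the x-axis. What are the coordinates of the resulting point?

Reflection across x-axis: (-6, -11) → (-6, 11)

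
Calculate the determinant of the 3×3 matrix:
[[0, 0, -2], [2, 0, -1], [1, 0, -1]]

Expansion along first row:
det = 0·det([[0,-1],[0,-1]]) - 0·det([[2,-1],[1,-1]]) + -2·det([[2,0],[1,0]])
    = 0·(0·-1 - -1·0) - 0·(2·-1 - -1·1) + -2·(2·0 - 0·1)
    = 0·0 - 0·-1 + -2·0
    = 0 + 0 + 0 = 0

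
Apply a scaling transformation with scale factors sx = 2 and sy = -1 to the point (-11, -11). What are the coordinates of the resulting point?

Scaling matrix:
[[2, 0], [0, -1]]
Result: (-11 × 2, -11 × -1) = (-22, 11)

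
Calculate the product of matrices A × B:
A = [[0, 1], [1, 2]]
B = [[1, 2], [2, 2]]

Matrix multiplication:
C[0][0] = 0×1 + 1×2 = 2
C[0][1] = 0×2 + 1×2 = 2
C[1][0] = 1×1 + 2×2 = 5
C[1][1] = 1×2 + 2×2 = 6
Result: [[2, 2], [5, 6]]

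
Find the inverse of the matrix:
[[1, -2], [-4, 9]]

For [[a,b],[c,d]], inverse = (1/det)·[[d,-b],[-c,a]]
det = (1)(9) - (-2)(-4) = 9 - 8 = 1
Inverse = [[9, 2], [4, 1]]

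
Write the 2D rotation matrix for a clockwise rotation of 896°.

Rotation matrix formula: [[cos θ, -sin θ], [sin θ, cos θ]]
A clockwise rotation by 896° is equivalent to a counterclockwise rotation by -896°.
For θ = -896°:
cos(-896°) = -0.9976
sin(-896°) = -0.0698
Result: [[-0.9976, 0.0698], [-0.0698, -0.9976]]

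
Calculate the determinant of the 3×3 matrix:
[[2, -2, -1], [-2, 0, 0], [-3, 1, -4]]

Expansion along first row:
det = 2·det([[0,0],[1,-4]]) - -2·det([[-2,0],[-3,-4]]) + -1·det([[-2,0],[-3,1]])
    = 2·(0·-4 - 0·1) - -2·(-2·-4 - 0·-3) + -1·(-2·1 - 0·-3)
    = 2·0 - -2·8 + -1·-2
    = 0 + 16 + 2 = 18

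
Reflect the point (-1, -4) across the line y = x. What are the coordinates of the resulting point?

Reflection across line y = x: (-1, -4) → (-4, -1)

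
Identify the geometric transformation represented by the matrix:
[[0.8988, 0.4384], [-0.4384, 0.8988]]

This matrix represents: rotation by 334° counterclockwise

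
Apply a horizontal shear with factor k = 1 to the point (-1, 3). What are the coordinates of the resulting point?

Shear matrix for horizontal shear with factor k = 1:
[[1, 1], [0, 1]]
Result: (-1, 3) → (2, 3)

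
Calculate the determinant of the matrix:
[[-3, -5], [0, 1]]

For a 2×2 matrix [[a, b], [c, d]], det = ad - bc
det = (-3)(1) - (-5)(0) = -3 - 0 = -3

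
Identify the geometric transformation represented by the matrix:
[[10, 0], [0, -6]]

This matrix represents: non-uniform scaling by sx = 10, sy = -6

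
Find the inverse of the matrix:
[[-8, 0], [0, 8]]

For [[a,b],[c,d]], inverse = (1/det)·[[d,-b],[-c,a]]
det = (-8)(8) - (0)(0) = -64 - 0 = -64
Inverse = (1/-64)·[[8, 0], [0, -8]]
= [[-1/8, 0], [0, 1/8]]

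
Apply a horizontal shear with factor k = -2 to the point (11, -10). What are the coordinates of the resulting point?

Shear matrix for horizontal shear with factor k = -2:
[[1, -2], [0, 1]]
Result: (11, -10) → (31, -10)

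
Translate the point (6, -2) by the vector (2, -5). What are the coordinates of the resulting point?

Translation by (2, -5) (homogeneous matrix [[1, 0, 2], [0, 1, -5], [0, 0, 1]]):
x' = 6 + 2 = 8
y' = -2 + -5 = -7
Result: (8, -7)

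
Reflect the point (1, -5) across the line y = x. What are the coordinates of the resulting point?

Reflection across line y = x: (1, -5) → (-5, 1)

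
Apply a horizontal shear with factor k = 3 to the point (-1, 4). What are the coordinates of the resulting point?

Shear matrix for horizontal shear with factor k = 3:
[[1, 3], [0, 1]]
Result: (-1, 4) → (11, 4)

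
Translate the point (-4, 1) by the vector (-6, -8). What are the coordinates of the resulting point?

Translation by (-6, -8) (homogeneous matrix [[1, 0, -6], [0, 1, -8], [0, 0, 1]]):
x' = -4 + -6 = -10
y' = 1 + -8 = -7
Result: (-10, -7)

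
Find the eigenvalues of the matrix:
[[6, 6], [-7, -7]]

Characteristic equation: det(A - λI) = 0
λ² - (trace)λ + (det) = 0
trace = 6 + -7 = -1, det = (6)(-7) - (6)(-7) = 0
λ² - (-1)λ + (0) = 0
λ = (-1 ± √((-1)² - 4·(0))) / 2 = (-1 ± √1) / 2
Solving: λ = -1, 0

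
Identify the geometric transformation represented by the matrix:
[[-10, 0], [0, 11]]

This matrix represents: non-uniform scaling by sx = -10, sy = 11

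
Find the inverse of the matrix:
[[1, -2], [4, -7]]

For [[a,b],[c,d]], inverse = (1/det)·[[d,-b],[-c,a]]
det = (1)(-7) - (-2)(4) = -7 - -8 = 1
Inverse = [[-7, 2], [-4, 1]]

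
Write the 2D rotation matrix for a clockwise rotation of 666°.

Rotation matrix formula: [[cos θ, -sin θ], [sin θ, cos θ]]
A clockwise rotation by 666° is equivalent to a counterclockwise rotation by -666°.
For θ = -666°:
cos(-666°) = 0.5878
sin(-666°) = 0.8090
Result: [[0.5878, -0.8090], [0.8090, 0.5878]]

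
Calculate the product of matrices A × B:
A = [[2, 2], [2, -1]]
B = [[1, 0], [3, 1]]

Matrix multiplication:
C[0][0] = 2×1 + 2×3 = 8
C[0][1] = 2×0 + 2×1 = 2
C[1][0] = 2×1 + -1×3 = -1
C[1][1] = 2×0 + -1×1 = -1
Result: [[8, 2], [-1, -1]]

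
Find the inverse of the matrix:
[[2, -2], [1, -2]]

For [[a,b],[c,d]], inverse = (1/det)·[[d,-b],[-c,a]]
det = (2)(-2) - (-2)(1) = -4 - -2 = -2
Inverse = (1/-2)·[[-2, 2], [-1, 2]]
= [[1, -1], [1/2, -1]]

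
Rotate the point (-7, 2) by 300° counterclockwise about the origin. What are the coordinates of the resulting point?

Rotation matrix for 300°: [[cos 300°, -sin 300°], [sin 300°, cos 300°]] ≈ [[0.500000, 0.866025], [-0.866025, 0.500000]]
[[0.500000, 0.866025], [-0.866025, 0.500000]] × [-7, 2]ᵀ ≈ [-1.7679, 7.0622]ᵀ
Result: (-1.7679, 7.0622)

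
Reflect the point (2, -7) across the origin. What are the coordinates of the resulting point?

Reflection across origin: (2, -7) → (-2, 7)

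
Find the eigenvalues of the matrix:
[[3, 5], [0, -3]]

Characteristic equation: det(A - λI) = 0
λ² - (trace)λ + (det) = 0
trace = 3 + -3 = 0, det = (3)(-3) - (5)(0) = -9
λ² - (0)λ + (-9) = 0
λ = (0 ± √((0)² - 4·(-9))) / 2 = (0 ± √36) / 2
Solving: λ = -3, 3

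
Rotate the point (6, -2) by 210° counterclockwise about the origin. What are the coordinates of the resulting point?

Rotation matrix for 210°: [[cos 210°, -sin 210°], [sin 210°, cos 210°]] ≈ [[-0.866025, 0.500000], [-0.500000, -0.866025]]
[[-0.866025, 0.500000], [-0.500000, -0.866025]] × [6, -2]ᵀ ≈ [-6.1962, -1.2679]ᵀ
Result: (-6.1962, -1.2679)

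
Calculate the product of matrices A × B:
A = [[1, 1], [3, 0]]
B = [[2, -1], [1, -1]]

Matrix multiplication:
C[0][0] = 1×2 + 1×1 = 3
C[0][1] = 1×-1 + 1×-1 = -2
C[1][0] = 3×2 + 0×1 = 6
C[1][1] = 3×-1 + 0×-1 = -3
Result: [[3, -2], [6, -3]]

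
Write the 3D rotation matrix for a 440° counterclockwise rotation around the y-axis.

Rotation matrix for counterclockwise 440° around y-axis:
cos(440°) = 0.1736, sin(440°) = 0.9848
Result: [[0.1736, 0, 0.9848], [0, 1, 0], [-0.9848, 0, 0.1736]]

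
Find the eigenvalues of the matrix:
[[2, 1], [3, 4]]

Characteristic equation: det(A - λI) = 0
λ² - (trace)λ + (det) = 0
trace = 2 + 4 = 6, det = (2)(4) - (1)(3) = 5
λ² - (6)λ + (5) = 0
λ = (6 ± √((6)² - 4·(5))) / 2 = (6 ± √16) / 2
Solving: λ = 1, 5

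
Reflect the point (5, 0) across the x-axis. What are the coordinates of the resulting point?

Reflection across x-axis: (5, 0) → (5, 0)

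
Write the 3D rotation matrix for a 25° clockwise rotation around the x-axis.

Rotation matrix for clockwise 25° around x-axis:
A clockwise rotation by 25° is a counterclockwise rotation by -25°.
cos(-25°) = 0.9063, sin(-25°) = -0.4226
Result: [[1, 0, 0], [0, 0.9063, 0.4226], [0, -0.4226, 0.9063]]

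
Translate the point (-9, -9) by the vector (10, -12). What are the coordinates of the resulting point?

Translation by (10, -12) (homogeneous matrix [[1, 0, 10], [0, 1, -12], [0, 0, 1]]):
x' = -9 + 10 = 1
y' = -9 + -12 = -21
Result: (1, -21)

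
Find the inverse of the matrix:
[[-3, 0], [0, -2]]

For [[a,b],[c,d]], inverse = (1/det)·[[d,-b],[-c,a]]
det = (-3)(-2) - (0)(0) = 6 - 0 = 6
Inverse = (1/6)·[[-2, 0], [0, -3]]
= [[-1/3, 0], [0, -1/2]]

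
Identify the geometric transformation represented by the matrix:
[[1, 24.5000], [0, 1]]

This matrix represents: horizontal shear with factor 24.5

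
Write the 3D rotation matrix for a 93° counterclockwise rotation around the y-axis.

Rotation matrix for counterclockwise 93° around y-axis:
cos(93°) = -0.0523, sin(93°) = 0.9986
Result: [[-0.0523, 0, 0.9986], [0, 1, 0], [-0.9986, 0, -0.0523]]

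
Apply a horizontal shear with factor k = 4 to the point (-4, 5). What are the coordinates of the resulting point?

Shear matrix for horizontal shear with factor k = 4:
[[1, 4], [0, 1]]
Result: (-4, 5) → (16, 5)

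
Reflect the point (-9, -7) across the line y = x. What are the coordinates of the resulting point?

Reflection across line y = x: (-9, -7) → (-7, -9)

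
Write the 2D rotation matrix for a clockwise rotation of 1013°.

Rotation matrix formula: [[cos θ, -sin θ], [sin θ, cos θ]]
A clockwise rotation by 1013° is equivalent to a counterclockwise rotation by -1013°.
For θ = -1013°:
cos(-1013°) = 0.3907
sin(-1013°) = 0.9205
Result: [[0.3907, -0.9205], [0.9205, 0.3907]]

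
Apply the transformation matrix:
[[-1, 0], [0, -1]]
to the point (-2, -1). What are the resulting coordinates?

Matrix multiplication:
[[-1, 0], [0, -1]] × [-2, -1]ᵀ
= [(-1)(-2) + (0)(-1), (0)(-2) + (-1)(-1)]ᵀ
= [2, 1]ᵀ
Result: (2, 1)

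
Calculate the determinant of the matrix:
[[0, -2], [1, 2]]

For a 2×2 matrix [[a, b], [c, d]], det = ad - bc
det = (0)(2) - (-2)(1) = 0 - -2 = 2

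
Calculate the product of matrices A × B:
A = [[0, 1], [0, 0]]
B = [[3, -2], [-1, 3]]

Matrix multiplication:
C[0][0] = 0×3 + 1×-1 = -1
C[0][1] = 0×-2 + 1×3 = 3
C[1][0] = 0×3 + 0×-1 = 0
C[1][1] = 0×-2 + 0×3 = 0
Result: [[-1, 3], [0, 0]]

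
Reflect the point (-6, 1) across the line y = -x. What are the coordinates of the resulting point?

Reflection across line y = -x: (-6, 1) → (-1, 6)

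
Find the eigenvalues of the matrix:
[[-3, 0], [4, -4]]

Characteristic equation: det(A - λI) = 0
λ² - (trace)λ + (det) = 0
trace = -3 + -4 = -7, det = (-3)(-4) - (0)(4) = 12
λ² - (-7)λ + (12) = 0
λ = (-7 ± √((-7)² - 4·(12))) / 2 = (-7 ± √1) / 2
Solving: λ = -4, -3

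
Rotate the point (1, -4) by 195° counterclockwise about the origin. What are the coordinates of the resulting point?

Rotation matrix for 195°: [[cos 195°, -sin 195°], [sin 195°, cos 195°]] ≈ [[-0.965926, 0.258819], [-0.258819, -0.965926]]
[[-0.965926, 0.258819], [-0.258819, -0.965926]] × [1, -4]ᵀ ≈ [-2.0012, 3.6049]ᵀ
Result: (-2.0012, 3.6049)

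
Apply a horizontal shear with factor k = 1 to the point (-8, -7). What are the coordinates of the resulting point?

Shear matrix for horizontal shear with factor k = 1:
[[1, 1], [0, 1]]
Result: (-8, -7) → (-15, -7)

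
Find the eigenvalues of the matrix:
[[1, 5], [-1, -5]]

Characteristic equation: det(A - λI) = 0
λ² - (trace)λ + (det) = 0
trace = 1 + -5 = -4, det = (1)(-5) - (5)(-1) = 0
λ² - (-4)λ + (0) = 0
λ = (-4 ± √((-4)² - 4·(0))) / 2 = (-4 ± √16) / 2
Solving: λ = -4, 0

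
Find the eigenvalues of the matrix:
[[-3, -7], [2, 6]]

Characteristic equation: det(A - λI) = 0
λ² - (trace)λ + (det) = 0
trace = -3 + 6 = 3, det = (-3)(6) - (-7)(2) = -4
λ² - (3)λ + (-4) = 0
λ = (3 ± √((3)² - 4·(-4))) / 2 = (3 ± √25) / 2
Solving: λ = -1, 4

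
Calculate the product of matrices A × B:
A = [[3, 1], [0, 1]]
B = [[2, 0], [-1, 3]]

Matrix multiplication:
C[0][0] = 3×2 + 1×-1 = 5
C[0][1] = 3×0 + 1×3 = 3
C[1][0] = 0×2 + 1×-1 = -1
C[1][1] = 0×0 + 1×3 = 3
Result: [[5, 3], [-1, 3]]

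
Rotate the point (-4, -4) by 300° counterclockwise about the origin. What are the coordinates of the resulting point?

Rotation matrix for 300°: [[cos 300°, -sin 300°], [sin 300°, cos 300°]] ≈ [[0.500000, 0.866025], [-0.866025, 0.500000]]
[[0.500000, 0.866025], [-0.866025, 0.500000]] × [-4, -4]ᵀ ≈ [-5.4641, 1.4641]ᵀ
Result: (-5.4641, 1.4641)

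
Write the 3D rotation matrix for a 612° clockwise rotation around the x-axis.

Rotation matrix for clockwise 612° around x-axis:
A clockwise rotation by 612° is a counterclockwise rotation by -612°.
cos(-612°) = -0.3090, sin(-612°) = 0.9511
Result: [[1, 0, 0], [0, -0.3090, -0.9511], [0, 0.9511, -0.3090]]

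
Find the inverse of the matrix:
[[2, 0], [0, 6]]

For [[a,b],[c,d]], inverse = (1/det)·[[d,-b],[-c,a]]
det = (2)(6) - (0)(0) = 12 - 0 = 12
Inverse = (1/12)·[[6, 0], [0, 2]]
= [[1/2, 0], [0, 1/6]]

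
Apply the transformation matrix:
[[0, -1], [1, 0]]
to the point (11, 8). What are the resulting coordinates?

Matrix multiplication:
[[0, -1], [1, 0]] × [11, 8]ᵀ
= [(0)(11) + (-1)(8), (1)(11) + (0)(8)]ᵀ
= [-8, 11]ᵀ
Result: (-8, 11)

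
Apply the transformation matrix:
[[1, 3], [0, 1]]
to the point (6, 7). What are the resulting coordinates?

Matrix multiplication:
[[1, 3], [0, 1]] × [6, 7]ᵀ
= [(1)(6) + (3)(7), (0)(6) + (1)(7)]ᵀ
= [27, 7]ᵀ
Result: (27, 7)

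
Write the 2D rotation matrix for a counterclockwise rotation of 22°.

Rotation matrix formula: [[cos θ, -sin θ], [sin θ, cos θ]]
For θ = 22°:
cos(22°) = 0.9272
sin(22°) = 0.3746
Result: [[0.9272, -0.3746], [0.3746, 0.9272]]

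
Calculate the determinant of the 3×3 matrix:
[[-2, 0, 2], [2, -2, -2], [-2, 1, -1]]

Expansion along first row:
det = -2·det([[-2,-2],[1,-1]]) - 0·det([[2,-2],[-2,-1]]) + 2·det([[2,-2],[-2,1]])
    = -2·(-2·-1 - -2·1) - 0·(2·-1 - -2·-2) + 2·(2·1 - -2·-2)
    = -2·4 - 0·-6 + 2·-2
    = -8 + 0 + -4 = -12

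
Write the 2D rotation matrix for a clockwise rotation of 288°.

Rotation matrix formula: [[cos θ, -sin θ], [sin θ, cos θ]]
A clockwise rotation by 288° is equivalent to a counterclockwise rotation by -288°.
For θ = -288°:
cos(-288°) = 0.3090
sin(-288°) = 0.9511
Result: [[0.3090, -0.9511], [0.9511, 0.3090]]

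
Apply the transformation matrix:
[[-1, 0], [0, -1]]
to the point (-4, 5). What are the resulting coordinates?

Matrix multiplication:
[[-1, 0], [0, -1]] × [-4, 5]ᵀ
= [(-1)(-4) + (0)(5), (0)(-4) + (-1)(5)]ᵀ
= [4, -5]ᵀ
Result: (4, -5)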